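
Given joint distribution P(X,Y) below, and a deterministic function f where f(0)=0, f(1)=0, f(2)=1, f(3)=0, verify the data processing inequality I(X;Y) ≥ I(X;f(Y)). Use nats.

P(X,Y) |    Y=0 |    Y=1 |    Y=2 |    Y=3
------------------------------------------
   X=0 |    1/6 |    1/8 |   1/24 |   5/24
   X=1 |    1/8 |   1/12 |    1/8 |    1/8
I(X;Y) = 0.0360, I(X;f(Y)) = 0.0351, inequality holds: 0.0360 ≥ 0.0351

Data Processing Inequality: For any Markov chain X → Y → Z, we have I(X;Y) ≥ I(X;Z).

Here Z = f(Y) is a deterministic function of Y, forming X → Y → Z.

Original I(X;Y) = 0.0360 nats

After applying f:
P(X,Z) where Z=f(Y):
- P(X,Z=0) = P(X,Y=0) + P(X,Y=1) + P(X,Y=3)
- P(X,Z=1) = P(X,Y=2)

I(X;Z) = I(X;f(Y)) = 0.0351 nats

Verification: 0.0360 ≥ 0.0351 ✓

Information cannot be created by processing; the function f can only lose information about X.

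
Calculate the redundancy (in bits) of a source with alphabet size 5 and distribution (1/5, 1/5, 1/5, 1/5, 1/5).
0.0000 bits

Redundancy measures how far a source is from maximum entropy:
R = H_max - H(X)

Maximum entropy for 5 symbols: H_max = log_2(5) = 2.3219 bits
Actual entropy: H(X) = 2.3219 bits
Redundancy: R = 2.3219 - 2.3219 = 0.0000 bits

This redundancy represents potential for compression: the source could be compressed by 0.0000 bits per symbol.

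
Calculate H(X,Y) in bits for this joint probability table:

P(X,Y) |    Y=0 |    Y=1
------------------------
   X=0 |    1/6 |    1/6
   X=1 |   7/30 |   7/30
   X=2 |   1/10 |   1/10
2.5058 bits

Joint entropy is H(X,Y) = -Σ_{x,y} p(x,y) log p(x,y).

Summing over all non-zero entries:
H(X,Y) = -[1/6·log_2(1/6) + 1/6·log_2(1/6) + 7/30·log_2(7/30) + 7/30·log_2(7/30) + 1/10·log_2(1/10) + 1/10·log_2(1/10)]
H(X,Y) = 2.5058 bits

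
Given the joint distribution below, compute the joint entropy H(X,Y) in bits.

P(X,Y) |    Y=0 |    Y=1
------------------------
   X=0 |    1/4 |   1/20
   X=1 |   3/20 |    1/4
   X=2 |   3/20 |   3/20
2.4477 bits

Joint entropy is H(X,Y) = -Σ_{x,y} p(x,y) log p(x,y).

Summing over all non-zero entries:
H(X,Y) = -[1/4·log_2(1/4) + 1/20·log_2(1/20) + 3/20·log_2(3/20) + 1/4·log_2(1/4) + 3/20·log_2(3/20) + 3/20·log_2(3/20)]
H(X,Y) = 2.4477 bits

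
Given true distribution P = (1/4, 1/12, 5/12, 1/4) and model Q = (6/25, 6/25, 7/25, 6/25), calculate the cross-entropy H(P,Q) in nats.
1.3629 nats

Cross-entropy: H(P,Q) = -Σ p(x) log q(x)

Alternatively: H(P,Q) = H(P) + D_KL(P||Q)
H(P) = 1.2650 nats
D_KL(P||Q) = 0.0979 nats

H(P,Q) = 1.2650 + 0.0979 = 1.3629 nats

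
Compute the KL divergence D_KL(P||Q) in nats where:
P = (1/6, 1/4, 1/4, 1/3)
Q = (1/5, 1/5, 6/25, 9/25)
0.0100 nats

KL divergence: D_KL(P||Q) = Σ p(x) log(p(x)/q(x))

Computing term by term:
  x=0: 1/6 × log_e[(1/6)/(1/5)] = 1/6 × -0.1823 = -0.0304
  x=1: 1/4 × log_e[(1/4)/(1/5)] = 1/4 × 0.2231 = 0.0558
  x=2: 1/4 × log_e[(1/4)/(6/25)] = 1/4 × 0.0408 = 0.0102
  x=3: 1/3 × log_e[(1/3)/(9/25)] = 1/3 × -0.0770 = -0.0257

D_KL(P||Q) = 0.0100 nats

Note: KL divergence is always non-negative and equals 0 iff P = Q.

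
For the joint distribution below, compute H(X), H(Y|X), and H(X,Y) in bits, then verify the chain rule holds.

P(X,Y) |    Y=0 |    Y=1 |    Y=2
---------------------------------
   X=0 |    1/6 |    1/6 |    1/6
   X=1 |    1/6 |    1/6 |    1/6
H(X,Y) = 2.5850, H(X) = 1.0000, H(Y|X) = 1.5850 (all in bits)

Chain rule: H(X,Y) = H(X) + H(Y|X)

Left side — joint entropy directly:
H(X,Y) = -Σ p(x,y) log p(x,y) = 2.5850 bits

Right side — compute H(Y|X) from the conditional distributions:
P(X) = (1/2, 1/2), so H(X) = 1.0000 bits
H(Y|X) = Σ_x P(X=x) · H(Y|X=x):
  P(Y|X=0) = (1/3, 1/3, 1/3), H(Y|X=0) = 1.5850, weight P(X=0) = 1/2
  P(Y|X=1) = (1/3, 1/3, 1/3), H(Y|X=1) = 1.5850, weight P(X=1) = 1/2
H(Y|X) = 1.5850 bits

H(X) + H(Y|X) = 1.0000 + 1.5850 = 2.5850 bits

Both sides equal 2.5850 bits. ✓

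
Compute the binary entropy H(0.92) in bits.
0.4022 bits

The binary entropy function is:
H(p) = -p log(p) - (1-p) log(1-p)

H(0.92) = -0.92 × log_2(0.92) - 0.08 × log_2(0.08)
H(0.92) = 0.4022 bits

Note: Binary entropy is maximized at p=0.5 (H=1 bit) and minimized at p=0 or p=1 (H=0).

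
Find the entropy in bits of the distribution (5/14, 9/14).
0.9403 bits

Shannon entropy is H(X) = -Σ p(x) log p(x).

For P = (5/14, 9/14):
H = -5/14 × log_2(5/14) -9/14 × log_2(9/14)
H = 0.9403 bits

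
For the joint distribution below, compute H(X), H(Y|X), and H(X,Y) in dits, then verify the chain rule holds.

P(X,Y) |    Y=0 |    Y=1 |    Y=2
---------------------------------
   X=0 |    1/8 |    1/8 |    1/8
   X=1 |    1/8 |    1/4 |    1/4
H(X,Y) = 0.7526, H(X) = 0.2873, H(Y|X) = 0.4653 (all in dits)

Chain rule: H(X,Y) = H(X) + H(Y|X)

Left side — joint entropy directly:
H(X,Y) = -Σ p(x,y) log p(x,y) = 0.7526 dits

Right side — compute H(Y|X) from the conditional distributions:
P(X) = (3/8, 5/8), so H(X) = 0.2873 dits
H(Y|X) = Σ_x P(X=x) · H(Y|X=x):
  P(Y|X=0) = (1/3, 1/3, 1/3), H(Y|X=0) = 0.4771, weight P(X=0) = 3/8
  P(Y|X=1) = (1/5, 2/5, 2/5), H(Y|X=1) = 0.4581, weight P(X=1) = 5/8
H(Y|X) = 0.4653 dits

H(X) + H(Y|X) = 0.2873 + 0.4653 = 0.7526 dits

Both sides equal 0.7526 dits. ✓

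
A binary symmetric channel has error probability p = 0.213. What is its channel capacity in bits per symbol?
0.2528 bits

For a binary symmetric channel (BSC) with error probability p:
Capacity C = 1 - H(p) bits per symbol

where H(p) = -p log₂(p) - (1-p) log₂(1-p) is the binary entropy function.

H(0.213) = 0.7472 bits
C = 1 - 0.7472 = 0.2528 bits per symbol

This means we can reliably transmit up to 0.2528 bits of information per channel use.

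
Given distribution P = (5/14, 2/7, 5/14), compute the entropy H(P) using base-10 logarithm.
0.4748 dits

Shannon entropy is H(X) = -Σ p(x) log p(x).

For P = (5/14, 2/7, 5/14):
H = -5/14 × log_10(5/14) -2/7 × log_10(2/7) -5/14 × log_10(5/14)
H = 0.4748 dits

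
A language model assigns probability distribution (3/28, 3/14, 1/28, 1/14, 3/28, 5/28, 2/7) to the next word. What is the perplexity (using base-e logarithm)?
5.9406

Perplexity is e^H (or exp(H) for natural log).

First, H = -Σ p log p = 1.7818 nats
Perplexity = e^1.7818 = 5.9406

Interpretation: The model's uncertainty is equivalent to choosing uniformly among 5.9 options.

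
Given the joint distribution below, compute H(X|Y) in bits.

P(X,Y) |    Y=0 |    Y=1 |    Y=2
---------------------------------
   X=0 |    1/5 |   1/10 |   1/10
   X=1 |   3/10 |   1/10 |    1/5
0.9610 bits

Using the chain rule: H(X|Y) = H(X,Y) - H(Y)

First, compute H(X,Y) = 2.4464 bits

Marginal P(Y) = (1/2, 1/5, 3/10)
H(Y) = 1.4855 bits

H(X|Y) = H(X,Y) - H(Y) = 2.4464 - 1.4855 = 0.9610 bits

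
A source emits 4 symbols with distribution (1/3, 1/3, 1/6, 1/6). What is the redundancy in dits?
0.0246 dits

Redundancy measures how far a source is from maximum entropy:
R = H_max - H(X)

Maximum entropy for 4 symbols: H_max = log_10(4) = 0.6021 dits
Actual entropy: H(X) = 0.5775 dits
Redundancy: R = 0.6021 - 0.5775 = 0.0246 dits

This redundancy represents potential for compression: the source could be compressed by 0.0246 dits per symbol.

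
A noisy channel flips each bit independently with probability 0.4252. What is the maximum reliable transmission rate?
0.0162 bits

For a binary symmetric channel (BSC) with error probability p:
Capacity C = 1 - H(p) bits per symbol

where H(p) = -p log₂(p) - (1-p) log₂(1-p) is the binary entropy function.

H(0.4252) = 0.9838 bits
C = 1 - 0.9838 = 0.0162 bits per symbol

This means we can reliably transmit up to 0.0162 bits of information per channel use.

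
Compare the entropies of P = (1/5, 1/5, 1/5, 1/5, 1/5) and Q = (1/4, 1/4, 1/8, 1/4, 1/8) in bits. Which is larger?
P

Computing entropies in bits:
H(P) = 2.3219
H(Q) = 2.2500

Distribution P has higher entropy.

Intuition: The distribution closer to uniform (more spread out) has higher entropy.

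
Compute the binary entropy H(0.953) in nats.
0.1896 nats

The binary entropy function is:
H(p) = -p log(p) - (1-p) log(1-p)

H(0.953) = -0.953 × log_e(0.953) - 0.047 × log_e(0.047)
H(0.953) = 0.1896 nats

Note: Binary entropy is maximized at p=0.5 (H=1 bit) and minimized at p=0 or p=1 (H=0).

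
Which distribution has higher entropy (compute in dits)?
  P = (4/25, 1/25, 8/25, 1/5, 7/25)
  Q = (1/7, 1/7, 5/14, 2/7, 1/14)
Q

Computing entropies in dits:
H(P) = 0.6362
H(Q) = 0.6385

Distribution Q has higher entropy.

Intuition: The distribution closer to uniform (more spread out) has higher entropy.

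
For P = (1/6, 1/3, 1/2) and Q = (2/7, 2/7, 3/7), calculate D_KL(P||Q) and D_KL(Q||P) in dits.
D_KL(P||Q) = 0.0168, D_KL(Q||P) = 0.0191

KL divergence is not symmetric: D_KL(P||Q) ≠ D_KL(Q||P) in general.

D_KL(P||Q) = 0.0168 dits
D_KL(Q||P) = 0.0191 dits

No, they are not equal!

This asymmetry is why KL divergence is not a true distance metric.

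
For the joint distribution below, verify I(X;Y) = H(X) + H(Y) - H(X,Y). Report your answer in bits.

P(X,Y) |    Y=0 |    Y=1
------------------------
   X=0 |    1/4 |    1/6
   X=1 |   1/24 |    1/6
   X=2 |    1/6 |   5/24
I(X;Y) = 0.0684 bits

Mutual information has multiple equivalent forms:
- I(X;Y) = H(X) - H(X|Y)
- I(X;Y) = H(Y) - H(Y|X)
- I(X;Y) = H(X) + H(Y) - H(X,Y)

Computing all quantities:
H(X) = 1.5284, H(Y) = 0.9950, H(X,Y) = 2.4550
H(X|Y) = 1.4600, H(Y|X) = 0.9266

Verification:
H(X) - H(X|Y) = 1.5284 - 1.4600 = 0.0684
H(Y) - H(Y|X) = 0.9950 - 0.9266 = 0.0684
H(X) + H(Y) - H(X,Y) = 1.5284 + 0.9950 - 2.4550 = 0.0684

All forms give I(X;Y) = 0.0684 bits. ✓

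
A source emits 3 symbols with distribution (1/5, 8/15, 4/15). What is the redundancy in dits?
0.0387 dits

Redundancy measures how far a source is from maximum entropy:
R = H_max - H(X)

Maximum entropy for 3 symbols: H_max = log_10(3) = 0.4771 dits
Actual entropy: H(X) = 0.4385 dits
Redundancy: R = 0.4771 - 0.4385 = 0.0387 dits

This redundancy represents potential for compression: the source could be compressed by 0.0387 dits per symbol.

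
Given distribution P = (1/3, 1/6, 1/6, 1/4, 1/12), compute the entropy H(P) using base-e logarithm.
1.5171 nats

Shannon entropy is H(X) = -Σ p(x) log p(x).

For P = (1/3, 1/6, 1/6, 1/4, 1/12):
H = -1/3 × log_e(1/3) -1/6 × log_e(1/6) -1/6 × log_e(1/6) -1/4 × log_e(1/4) -1/12 × log_e(1/12)
H = 1.5171 nats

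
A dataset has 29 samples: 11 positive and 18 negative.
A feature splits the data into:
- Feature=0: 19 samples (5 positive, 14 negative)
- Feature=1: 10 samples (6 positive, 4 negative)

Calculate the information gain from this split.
0.0780 bits

Information Gain = H(Y) - H(Y|Feature)

Before split:
P(positive) = 11/29 = 0.3793
H(Y) = 0.9576 bits

After split:
Feature=0: H = 0.8315 bits (weight = 19/29)
Feature=1: H = 0.9710 bits (weight = 10/29)
H(Y|Feature) = (19/29)×0.8315 + (10/29)×0.9710 = 0.8796 bits

Information Gain = 0.9576 - 0.8796 = 0.0780 bits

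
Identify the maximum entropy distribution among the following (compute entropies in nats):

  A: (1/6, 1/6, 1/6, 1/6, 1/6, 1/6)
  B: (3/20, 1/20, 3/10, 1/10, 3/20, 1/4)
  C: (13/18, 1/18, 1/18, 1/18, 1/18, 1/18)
A

For a discrete distribution over n outcomes, entropy is maximized by the uniform distribution.

Computing entropies:
H(A) = 1.7918 nats
H(B) = 1.6569 nats
H(C) = 1.0379 nats

The uniform distribution (where all probabilities equal 1/6) achieves the maximum entropy of log_e(6) = 1.7918 nats.

Distribution A has the highest entropy.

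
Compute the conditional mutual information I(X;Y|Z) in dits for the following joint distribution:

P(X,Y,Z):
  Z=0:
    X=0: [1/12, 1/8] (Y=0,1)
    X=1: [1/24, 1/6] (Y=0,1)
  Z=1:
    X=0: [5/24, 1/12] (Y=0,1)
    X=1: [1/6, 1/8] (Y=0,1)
0.0072 dits

Conditional mutual information: I(X;Y|Z) = H(X|Z) + H(Y|Z) - H(X,Y|Z)

H(Z) = 0.2950
H(X,Z) = 0.5960 → H(X|Z) = 0.3010
H(Y,Z) = 0.5706 → H(Y|Z) = 0.2757
H(X,Y,Z) = 0.8645 → H(X,Y|Z) = 0.5695

I(X;Y|Z) = 0.3010 + 0.2757 - 0.5695 = 0.0072 dits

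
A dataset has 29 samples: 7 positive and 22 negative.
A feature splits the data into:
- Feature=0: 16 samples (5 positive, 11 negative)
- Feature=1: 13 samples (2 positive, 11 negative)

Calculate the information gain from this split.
0.0253 bits

Information Gain = H(Y) - H(Y|Feature)

Before split:
P(positive) = 7/29 = 0.2414
H(Y) = 0.7973 bits

After split:
Feature=0: H = 0.8960 bits (weight = 16/29)
Feature=1: H = 0.6194 bits (weight = 13/29)
H(Y|Feature) = (16/29)×0.8960 + (13/29)×0.6194 = 0.7720 bits

Information Gain = 0.7973 - 0.7720 = 0.0253 bits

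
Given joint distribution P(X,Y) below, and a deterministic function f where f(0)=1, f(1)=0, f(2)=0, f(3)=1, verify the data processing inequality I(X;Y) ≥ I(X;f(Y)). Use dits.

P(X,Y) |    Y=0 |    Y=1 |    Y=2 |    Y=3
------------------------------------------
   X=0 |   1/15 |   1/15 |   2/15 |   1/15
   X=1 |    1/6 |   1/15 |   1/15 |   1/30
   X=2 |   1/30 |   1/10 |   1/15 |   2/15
I(X;Y) = 0.0463, I(X;f(Y)) = 0.0058, inequality holds: 0.0463 ≥ 0.0058

Data Processing Inequality: For any Markov chain X → Y → Z, we have I(X;Y) ≥ I(X;Z).

Here Z = f(Y) is a deterministic function of Y, forming X → Y → Z.

Original I(X;Y) = 0.0463 dits

After applying f:
P(X,Z) where Z=f(Y):
- P(X,Z=0) = P(X,Y=1) + P(X,Y=2)
- P(X,Z=1) = P(X,Y=0) + P(X,Y=3)

I(X;Z) = I(X;f(Y)) = 0.0058 dits

Verification: 0.0463 ≥ 0.0058 ✓

Information cannot be created by processing; the function f can only lose information about X.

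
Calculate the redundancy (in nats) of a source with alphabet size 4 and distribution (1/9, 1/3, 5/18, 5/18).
0.0643 nats

Redundancy measures how far a source is from maximum entropy:
R = H_max - H(X)

Maximum entropy for 4 symbols: H_max = log_e(4) = 1.3863 nats
Actual entropy: H(X) = 1.3220 nats
Redundancy: R = 1.3863 - 1.3220 = 0.0643 nats

This redundancy represents potential for compression: the source could be compressed by 0.0643 nats per symbol.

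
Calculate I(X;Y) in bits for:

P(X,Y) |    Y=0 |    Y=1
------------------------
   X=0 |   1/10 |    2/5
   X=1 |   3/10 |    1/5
0.1245 bits

Mutual information: I(X;Y) = H(X) + H(Y) - H(X,Y)

Marginals:
P(X) = (1/2, 1/2), H(X) = 1.0000 bits
P(Y) = (2/5, 3/5), H(Y) = 0.9710 bits

Joint entropy: H(X,Y) = 1.8464 bits

I(X;Y) = 1.0000 + 0.9710 - 1.8464 = 0.1245 bits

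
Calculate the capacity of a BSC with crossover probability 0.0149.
0.8882 bits

For a binary symmetric channel (BSC) with error probability p:
Capacity C = 1 - H(p) bits per symbol

where H(p) = -p log₂(p) - (1-p) log₂(1-p) is the binary entropy function.

H(0.0149) = 0.1118 bits
C = 1 - 0.1118 = 0.8882 bits per symbol

This means we can reliably transmit up to 0.8882 bits of information per channel use.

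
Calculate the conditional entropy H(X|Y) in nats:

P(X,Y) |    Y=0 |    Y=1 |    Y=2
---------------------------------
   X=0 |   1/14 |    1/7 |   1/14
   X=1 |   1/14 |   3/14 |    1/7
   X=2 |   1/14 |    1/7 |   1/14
1.0720 nats

Using the chain rule: H(X|Y) = H(X,Y) - H(Y)

First, compute H(X,Y) = 2.1066 nats

Marginal P(Y) = (3/14, 1/2, 2/7)
H(Y) = 1.0346 nats

H(X|Y) = H(X,Y) - H(Y) = 2.1066 - 1.0346 = 1.0720 nats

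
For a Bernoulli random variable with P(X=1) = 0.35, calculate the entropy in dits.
0.2812 dits

The binary entropy function is:
H(p) = -p log(p) - (1-p) log(1-p)

H(0.35) = -0.35 × log_10(0.35) - 0.65 × log_10(0.65)
H(0.35) = 0.2812 dits

Note: Binary entropy is maximized at p=0.5 (H=1 bit) and minimized at p=0 or p=1 (H=0).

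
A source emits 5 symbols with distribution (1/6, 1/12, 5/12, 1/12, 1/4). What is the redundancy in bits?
0.2673 bits

Redundancy measures how far a source is from maximum entropy:
R = H_max - H(X)

Maximum entropy for 5 symbols: H_max = log_2(5) = 2.3219 bits
Actual entropy: H(X) = 2.0546 bits
Redundancy: R = 2.3219 - 2.0546 = 0.2673 bits

This redundancy represents potential for compression: the source could be compressed by 0.2673 bits per symbol.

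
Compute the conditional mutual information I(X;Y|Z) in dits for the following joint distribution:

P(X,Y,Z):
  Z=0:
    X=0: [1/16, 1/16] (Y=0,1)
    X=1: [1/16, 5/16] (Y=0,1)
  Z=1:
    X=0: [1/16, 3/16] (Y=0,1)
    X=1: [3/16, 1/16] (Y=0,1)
0.0395 dits

Conditional mutual information: I(X;Y|Z) = H(X|Z) + H(Y|Z) - H(X,Y|Z)

H(Z) = 0.3010
H(X,Z) = 0.5737 → H(X|Z) = 0.2726
H(Y,Z) = 0.5737 → H(Y|Z) = 0.2726
H(X,Y,Z) = 0.8068 → H(X,Y|Z) = 0.5057

I(X;Y|Z) = 0.2726 + 0.2726 - 0.5057 = 0.0395 dits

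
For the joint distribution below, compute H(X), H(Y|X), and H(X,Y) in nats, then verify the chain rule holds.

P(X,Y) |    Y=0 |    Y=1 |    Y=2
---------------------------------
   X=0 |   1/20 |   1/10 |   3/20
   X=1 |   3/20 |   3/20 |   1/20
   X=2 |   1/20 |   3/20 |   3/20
H(X,Y) = 2.1025, H(X) = 1.0961, H(Y|X) = 1.0064 (all in nats)

Chain rule: H(X,Y) = H(X) + H(Y|X)

Left side — joint entropy directly:
H(X,Y) = -Σ p(x,y) log p(x,y) = 2.1025 nats

Right side — compute H(Y|X) from the conditional distributions:
P(X) = (3/10, 7/20, 7/20), so H(X) = 1.0961 nats
H(Y|X) = Σ_x P(X=x) · H(Y|X=x):
  P(Y|X=0) = (1/6, 1/3, 1/2), H(Y|X=0) = 1.0114, weight P(X=0) = 3/10
  P(Y|X=1) = (3/7, 3/7, 1/7), H(Y|X=1) = 1.0042, weight P(X=1) = 7/20
  P(Y|X=2) = (1/7, 3/7, 3/7), H(Y|X=2) = 1.0042, weight P(X=2) = 7/20
H(Y|X) = 1.0064 nats

H(X) + H(Y|X) = 1.0961 + 1.0064 = 2.1025 nats

Both sides equal 2.1025 nats. ✓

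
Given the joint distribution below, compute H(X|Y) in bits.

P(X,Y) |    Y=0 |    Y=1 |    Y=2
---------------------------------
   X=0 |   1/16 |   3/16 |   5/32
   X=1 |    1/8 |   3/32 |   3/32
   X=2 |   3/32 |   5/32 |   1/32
1.4802 bits

Using the chain rule: H(X|Y) = H(X,Y) - H(Y)

First, compute H(X,Y) = 3.0314 bits

Marginal P(Y) = (9/32, 7/16, 9/32)
H(Y) = 1.5512 bits

H(X|Y) = H(X,Y) - H(Y) = 3.0314 - 1.5512 = 1.4802 bits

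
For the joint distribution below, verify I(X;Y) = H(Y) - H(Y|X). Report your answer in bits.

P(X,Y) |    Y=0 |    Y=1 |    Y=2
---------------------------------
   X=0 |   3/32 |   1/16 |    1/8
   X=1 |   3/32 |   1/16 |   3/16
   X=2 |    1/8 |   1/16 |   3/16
I(X;Y) = 0.0062 bits

Mutual information has multiple equivalent forms:
- I(X;Y) = H(X) - H(X|Y)
- I(X;Y) = H(Y) - H(Y|X)
- I(X;Y) = H(X) + H(Y) - H(X,Y)

Computing all quantities:
H(X) = 1.5749, H(Y) = 1.4772, H(X,Y) = 3.0460
H(X|Y) = 1.5687, H(Y|X) = 1.4710

Verification:
H(X) - H(X|Y) = 1.5749 - 1.5687 = 0.0062
H(Y) - H(Y|X) = 1.4772 - 1.4710 = 0.0062
H(X) + H(Y) - H(X,Y) = 1.5749 + 1.4772 - 3.0460 = 0.0062

All forms give I(X;Y) = 0.0062 bits. ✓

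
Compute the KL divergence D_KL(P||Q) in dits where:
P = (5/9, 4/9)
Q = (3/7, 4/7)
0.0141 dits

KL divergence: D_KL(P||Q) = Σ p(x) log(p(x)/q(x))

Computing term by term:
  x=0: 5/9 × log_10[(5/9)/(3/7)] = 5/9 × 0.1127 = 0.0626
  x=1: 4/9 × log_10[(4/9)/(4/7)] = 4/9 × -0.1091 = -0.0485

D_KL(P||Q) = 0.0141 dits

Note: KL divergence is always non-negative and equals 0 iff P = Q.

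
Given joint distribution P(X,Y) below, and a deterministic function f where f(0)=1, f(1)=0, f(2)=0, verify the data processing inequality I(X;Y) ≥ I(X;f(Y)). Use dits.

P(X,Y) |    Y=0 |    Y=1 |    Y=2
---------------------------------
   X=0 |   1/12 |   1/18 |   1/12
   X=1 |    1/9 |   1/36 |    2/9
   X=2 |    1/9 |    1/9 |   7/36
I(X;Y) = 0.0151, I(X;f(Y)) = 0.0017, inequality holds: 0.0151 ≥ 0.0017

Data Processing Inequality: For any Markov chain X → Y → Z, we have I(X;Y) ≥ I(X;Z).

Here Z = f(Y) is a deterministic function of Y, forming X → Y → Z.

Original I(X;Y) = 0.0151 dits

After applying f:
P(X,Z) where Z=f(Y):
- P(X,Z=0) = P(X,Y=1) + P(X,Y=2)
- P(X,Z=1) = P(X,Y=0)

I(X;Z) = I(X;f(Y)) = 0.0017 dits

Verification: 0.0151 ≥ 0.0017 ✓

Information cannot be created by processing; the function f can only lose information about X.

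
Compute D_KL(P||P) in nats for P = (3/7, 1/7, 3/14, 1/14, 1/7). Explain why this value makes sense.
0.0000 nats

KL divergence satisfies the Gibbs inequality: D_KL(P||Q) ≥ 0 for all distributions P, Q.

D_KL(P||Q) = Σ p(x) log(p(x)/q(x))
Each term is p(x) × log_e(p(x)/p(x)) = p(x) × log_e(1) = 0, so the sum is 0.
D_KL(P||Q) = 0.0000 nats

When P = Q, the KL divergence is exactly 0, as there is no 'divergence' between identical distributions.

This non-negativity is a fundamental property: relative entropy cannot be negative because it measures how different Q is from P.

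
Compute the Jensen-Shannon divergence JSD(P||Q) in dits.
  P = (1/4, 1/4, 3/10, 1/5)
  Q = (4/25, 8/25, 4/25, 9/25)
0.0128 dits

Jensen-Shannon divergence is:
JSD(P||Q) = 0.5 × D_KL(P||M) + 0.5 × D_KL(Q||M)
where M = 0.5 × (P + Q) is the mixture distribution.

M = 0.5 × (1/4, 1/4, 3/10, 1/5) + 0.5 × (4/25, 8/25, 4/25, 9/25) = (0.205, 0.285, 0.23, 7/25)

D_KL(P||M) = 0.0127 dits
D_KL(Q||M) = 0.0130 dits

JSD(P||Q) = 0.5 × 0.0127 + 0.5 × 0.0130 = 0.0128 dits

Unlike KL divergence, JSD is symmetric and bounded: 0 ≤ JSD ≤ log(2).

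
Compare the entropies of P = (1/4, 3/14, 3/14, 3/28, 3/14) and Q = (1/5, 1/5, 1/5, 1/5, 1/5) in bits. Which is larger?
Q

Computing entropies in bits:
H(P) = 2.2739
H(Q) = 2.3219

Distribution Q has higher entropy.

Intuition: The distribution closer to uniform (more spread out) has higher entropy.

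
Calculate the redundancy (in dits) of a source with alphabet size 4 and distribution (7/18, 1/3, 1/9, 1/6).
0.0478 dits

Redundancy measures how far a source is from maximum entropy:
R = H_max - H(X)

Maximum entropy for 4 symbols: H_max = log_10(4) = 0.6021 dits
Actual entropy: H(X) = 0.5543 dits
Redundancy: R = 0.6021 - 0.5543 = 0.0478 dits

This redundancy represents potential for compression: the source could be compressed by 0.0478 dits per symbol.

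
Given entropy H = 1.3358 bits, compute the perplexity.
2.5242

Perplexity is 2^H (or exp(H) for natural log).

H = 1.3358 bits
Perplexity = 2^1.3358 = 2.5242

Interpretation: The model's uncertainty is equivalent to choosing uniformly among 2.5 options.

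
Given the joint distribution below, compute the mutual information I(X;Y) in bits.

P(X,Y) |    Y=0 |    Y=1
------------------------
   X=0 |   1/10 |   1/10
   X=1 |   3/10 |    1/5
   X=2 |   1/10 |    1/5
0.0390 bits

Mutual information: I(X;Y) = H(X) + H(Y) - H(X,Y)

Marginals:
P(X) = (1/5, 1/2, 3/10), H(X) = 1.4855 bits
P(Y) = (1/2, 1/2), H(Y) = 1.0000 bits

Joint entropy: H(X,Y) = 2.4464 bits

I(X;Y) = 1.4855 + 1.0000 - 2.4464 = 0.0390 bits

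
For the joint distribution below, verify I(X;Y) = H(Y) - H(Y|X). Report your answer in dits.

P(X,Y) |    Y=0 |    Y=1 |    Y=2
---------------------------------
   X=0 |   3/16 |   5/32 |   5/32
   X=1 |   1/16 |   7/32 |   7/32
I(X;Y) = 0.0187 dits

Mutual information has multiple equivalent forms:
- I(X;Y) = H(X) - H(X|Y)
- I(X;Y) = H(Y) - H(Y|X)
- I(X;Y) = H(X) + H(Y) - H(X,Y)

Computing all quantities:
H(X) = 0.3010, H(Y) = 0.4700, H(X,Y) = 0.7523
H(X|Y) = 0.2823, H(Y|X) = 0.4512

Verification:
H(X) - H(X|Y) = 0.3010 - 0.2823 = 0.0187
H(Y) - H(Y|X) = 0.4700 - 0.4512 = 0.0187
H(X) + H(Y) - H(X,Y) = 0.3010 + 0.4700 - 0.7523 = 0.0187

All forms give I(X;Y) = 0.0187 dits. ✓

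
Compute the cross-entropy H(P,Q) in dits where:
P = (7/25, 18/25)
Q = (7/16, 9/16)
0.2804 dits

Cross-entropy: H(P,Q) = -Σ p(x) log q(x)

Alternatively: H(P,Q) = H(P) + D_KL(P||Q)
H(P) = 0.2575 dits
D_KL(P||Q) = 0.0229 dits

H(P,Q) = 0.2575 + 0.0229 = 0.2804 dits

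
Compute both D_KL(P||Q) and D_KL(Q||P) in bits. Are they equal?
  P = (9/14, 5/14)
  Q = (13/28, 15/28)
D_KL(P||Q) = 0.0929, D_KL(Q||P) = 0.0954

KL divergence is not symmetric: D_KL(P||Q) ≠ D_KL(Q||P) in general.

D_KL(P||Q) = 0.0929 bits
D_KL(Q||P) = 0.0954 bits

No, they are not equal!

This asymmetry is why KL divergence is not a true distance metric.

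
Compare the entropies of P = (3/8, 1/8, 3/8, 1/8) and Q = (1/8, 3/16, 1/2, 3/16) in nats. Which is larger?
P

Computing entropies in nats:
H(P) = 1.2555
H(Q) = 1.2342

Distribution P has higher entropy.

Intuition: The distribution closer to uniform (more spread out) has higher entropy.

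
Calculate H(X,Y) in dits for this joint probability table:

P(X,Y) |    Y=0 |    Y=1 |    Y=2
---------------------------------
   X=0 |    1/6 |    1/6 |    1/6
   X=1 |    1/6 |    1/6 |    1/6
0.7782 dits

Joint entropy is H(X,Y) = -Σ_{x,y} p(x,y) log p(x,y).

Summing over all non-zero entries:
H(X,Y) = -[1/6·log_10(1/6) + 1/6·log_10(1/6) + 1/6·log_10(1/6) + 1/6·log_10(1/6) + 1/6·log_10(1/6) + 1/6·log_10(1/6)]
H(X,Y) = 0.7782 dits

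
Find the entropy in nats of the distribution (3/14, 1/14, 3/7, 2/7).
1.2397 nats

Shannon entropy is H(X) = -Σ p(x) log p(x).

For P = (3/14, 1/14, 3/7, 2/7):
H = -3/14 × log_e(3/14) -1/14 × log_e(1/14) -3/7 × log_e(3/7) -2/7 × log_e(2/7)
H = 1.2397 nats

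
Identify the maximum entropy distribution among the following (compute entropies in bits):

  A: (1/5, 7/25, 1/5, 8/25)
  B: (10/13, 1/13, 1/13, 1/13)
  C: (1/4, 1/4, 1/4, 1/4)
C

For a discrete distribution over n outcomes, entropy is maximized by the uniform distribution.

Computing entropies:
H(A) = 1.9690 bits
H(B) = 1.1451 bits
H(C) = 2.0000 bits

The uniform distribution (where all probabilities equal 1/4) achieves the maximum entropy of log_2(4) = 2.0000 bits.

Distribution C has the highest entropy.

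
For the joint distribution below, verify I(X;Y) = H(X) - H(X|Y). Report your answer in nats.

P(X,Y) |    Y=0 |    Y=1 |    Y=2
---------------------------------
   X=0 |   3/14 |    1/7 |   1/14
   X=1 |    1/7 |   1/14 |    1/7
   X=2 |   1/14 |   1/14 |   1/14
I(X;Y) = 0.0334 nats

Mutual information has multiple equivalent forms:
- I(X;Y) = H(X) - H(X|Y)
- I(X;Y) = H(Y) - H(Y|X)
- I(X;Y) = H(X) + H(Y) - H(X,Y)

Computing all quantities:
H(X) = 1.0609, H(Y) = 1.0790, H(X,Y) = 2.1066
H(X|Y) = 1.0276, H(Y|X) = 1.0456

Verification:
H(X) - H(X|Y) = 1.0609 - 1.0276 = 0.0334
H(Y) - H(Y|X) = 1.0790 - 1.0456 = 0.0334
H(X) + H(Y) - H(X,Y) = 1.0609 + 1.0790 - 2.1066 = 0.0334

All forms give I(X;Y) = 0.0334 nats. ✓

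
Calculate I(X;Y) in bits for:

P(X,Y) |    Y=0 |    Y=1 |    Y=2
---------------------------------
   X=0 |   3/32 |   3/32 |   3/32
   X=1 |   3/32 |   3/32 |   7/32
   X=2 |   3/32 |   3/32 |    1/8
0.0225 bits

Mutual information: I(X;Y) = H(X) + H(Y) - H(X,Y)

Marginals:
P(X) = (9/32, 13/32, 5/16), H(X) = 1.5671 bits
P(Y) = (9/32, 9/32, 7/16), H(Y) = 1.5512 bits

Joint entropy: H(X,Y) = 3.0958 bits

I(X;Y) = 1.5671 + 1.5512 - 3.0958 = 0.0225 bits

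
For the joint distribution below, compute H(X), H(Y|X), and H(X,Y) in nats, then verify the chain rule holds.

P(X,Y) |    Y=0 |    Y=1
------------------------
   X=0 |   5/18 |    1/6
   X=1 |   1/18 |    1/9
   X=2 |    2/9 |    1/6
H(X,Y) = 1.6920, H(X) = 1.0263, H(Y|X) = 0.6657 (all in nats)

Chain rule: H(X,Y) = H(X) + H(Y|X)

Left side — joint entropy directly:
H(X,Y) = -Σ p(x,y) log p(x,y) = 1.6920 nats

Right side — compute H(Y|X) from the conditional distributions:
P(X) = (4/9, 1/6, 7/18), so H(X) = 1.0263 nats
H(Y|X) = Σ_x P(X=x) · H(Y|X=x):
  P(Y|X=0) = (5/8, 3/8), H(Y|X=0) = 0.6616, weight P(X=0) = 4/9
  P(Y|X=1) = (1/3, 2/3), H(Y|X=1) = 0.6365, weight P(X=1) = 1/6
  P(Y|X=2) = (4/7, 3/7), H(Y|X=2) = 0.6829, weight P(X=2) = 7/18
H(Y|X) = 0.6657 nats

H(X) + H(Y|X) = 1.0263 + 0.6657 = 1.6920 nats

Both sides equal 1.6920 nats. ✓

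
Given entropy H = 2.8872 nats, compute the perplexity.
17.9430

Perplexity is e^H (or exp(H) for natural log).

H = 2.8872 nats
Perplexity = e^2.8872 = 17.9430

Interpretation: The model's uncertainty is equivalent to choosing uniformly among 17.9 options.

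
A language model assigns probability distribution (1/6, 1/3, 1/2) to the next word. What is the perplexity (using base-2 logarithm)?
2.7495

Perplexity is 2^H (or exp(H) for natural log).

First, H = -Σ p log p = 1.4591 bits
Perplexity = 2^1.4591 = 2.7495

Interpretation: The model's uncertainty is equivalent to choosing uniformly among 2.7 options.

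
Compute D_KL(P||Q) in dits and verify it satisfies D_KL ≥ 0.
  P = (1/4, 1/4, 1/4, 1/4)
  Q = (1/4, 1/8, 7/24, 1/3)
0.0273 dits

KL divergence satisfies the Gibbs inequality: D_KL(P||Q) ≥ 0 for all distributions P, Q.

D_KL(P||Q) = Σ p(x) log(p(x)/q(x))
Term by term:
  x=0: 1/4 × log_10[(1/4)/(1/4)] = 0.0000
  x=1: 1/4 × log_10[(1/4)/(1/8)] = 0.0753
  x=2: 1/4 × log_10[(1/4)/(7/24)] = -0.0167
  x=3: 1/4 × log_10[(1/4)/(1/3)] = -0.0312
D_KL(P||Q) = 0.0273 dits

D_KL(P||Q) = 0.0273 ≥ 0 ✓

This non-negativity is a fundamental property: relative entropy cannot be negative because it measures how different Q is from P.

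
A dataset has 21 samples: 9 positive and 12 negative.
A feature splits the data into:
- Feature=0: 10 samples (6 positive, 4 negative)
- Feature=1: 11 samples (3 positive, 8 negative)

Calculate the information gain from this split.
0.0801 bits

Information Gain = H(Y) - H(Y|Feature)

Before split:
P(positive) = 9/21 = 0.4286
H(Y) = 0.9852 bits

After split:
Feature=0: H = 0.9710 bits (weight = 10/21)
Feature=1: H = 0.8454 bits (weight = 11/21)
H(Y|Feature) = (10/21)×0.9710 + (11/21)×0.8454 = 0.9052 bits

Information Gain = 0.9852 - 0.9052 = 0.0801 bits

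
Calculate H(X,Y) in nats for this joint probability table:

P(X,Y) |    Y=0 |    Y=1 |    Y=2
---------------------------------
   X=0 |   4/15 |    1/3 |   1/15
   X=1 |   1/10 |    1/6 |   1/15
1.6086 nats

Joint entropy is H(X,Y) = -Σ_{x,y} p(x,y) log p(x,y).

Summing over all non-zero entries:
H(X,Y) = -[4/15·log_e(4/15) + 1/3·log_e(1/3) + 1/15·log_e(1/15) + 1/10·log_e(1/10) + 1/6·log_e(1/6) + 1/15·log_e(1/15)]
H(X,Y) = 1.6086 nats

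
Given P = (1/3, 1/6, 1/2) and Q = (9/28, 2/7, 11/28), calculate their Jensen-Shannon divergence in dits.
0.0049 dits

Jensen-Shannon divergence is:
JSD(P||Q) = 0.5 × D_KL(P||M) + 0.5 × D_KL(Q||M)
where M = 0.5 × (P + Q) is the mixture distribution.

M = 0.5 × (1/3, 1/6, 1/2) + 0.5 × (9/28, 2/7, 11/28) = (0.327381, 0.22619, 0.446429)

D_KL(P||M) = 0.0051 dits
D_KL(Q||M) = 0.0046 dits

JSD(P||Q) = 0.5 × 0.0051 + 0.5 × 0.0046 = 0.0049 dits

Unlike KL divergence, JSD is symmetric and bounded: 0 ≤ JSD ≤ log(2).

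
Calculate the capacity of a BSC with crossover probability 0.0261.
0.8256 bits

For a binary symmetric channel (BSC) with error probability p:
Capacity C = 1 - H(p) bits per symbol

where H(p) = -p log₂(p) - (1-p) log₂(1-p) is the binary entropy function.

H(0.0261) = 0.1744 bits
C = 1 - 0.1744 = 0.8256 bits per symbol

This means we can reliably transmit up to 0.8256 bits of information per channel use.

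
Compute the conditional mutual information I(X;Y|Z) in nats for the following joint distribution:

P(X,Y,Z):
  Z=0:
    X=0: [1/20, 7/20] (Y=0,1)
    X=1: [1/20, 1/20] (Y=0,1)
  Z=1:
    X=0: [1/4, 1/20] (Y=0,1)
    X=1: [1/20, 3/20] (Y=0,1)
0.1190 nats

Conditional mutual information: I(X;Y|Z) = H(X|Z) + H(Y|Z) - H(X,Y|Z)

H(Z) = 0.6931
H(X,Z) = 1.2799 → H(X|Z) = 0.5867
H(Y,Z) = 1.2799 → H(Y|Z) = 0.5867
H(X,Y,Z) = 1.7475 → H(X,Y|Z) = 1.0544

I(X;Y|Z) = 0.5867 + 0.5867 - 1.0544 = 0.1190 nats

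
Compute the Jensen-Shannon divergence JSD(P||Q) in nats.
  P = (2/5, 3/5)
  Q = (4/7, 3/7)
0.0148 nats

Jensen-Shannon divergence is:
JSD(P||Q) = 0.5 × D_KL(P||M) + 0.5 × D_KL(Q||M)
where M = 0.5 × (P + Q) is the mixture distribution.

M = 0.5 × (2/5, 3/5) + 0.5 × (4/7, 3/7) = (17/35, 18/35)

D_KL(P||M) = 0.0148 nats
D_KL(Q||M) = 0.0147 nats

JSD(P||Q) = 0.5 × 0.0148 + 0.5 × 0.0147 = 0.0148 nats

Unlike KL divergence, JSD is symmetric and bounded: 0 ≤ JSD ≤ log(2).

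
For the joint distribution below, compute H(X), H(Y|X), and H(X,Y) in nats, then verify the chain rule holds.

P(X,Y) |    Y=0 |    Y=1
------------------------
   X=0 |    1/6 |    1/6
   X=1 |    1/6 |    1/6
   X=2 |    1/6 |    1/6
H(X,Y) = 1.7918, H(X) = 1.0986, H(Y|X) = 0.6931 (all in nats)

Chain rule: H(X,Y) = H(X) + H(Y|X)

Left side — joint entropy directly:
H(X,Y) = -Σ p(x,y) log p(x,y) = 1.7918 nats

Right side — compute H(Y|X) from the conditional distributions:
P(X) = (1/3, 1/3, 1/3), so H(X) = 1.0986 nats
H(Y|X) = Σ_x P(X=x) · H(Y|X=x):
  P(Y|X=0) = (1/2, 1/2), H(Y|X=0) = 0.6931, weight P(X=0) = 1/3
  P(Y|X=1) = (1/2, 1/2), H(Y|X=1) = 0.6931, weight P(X=1) = 1/3
  P(Y|X=2) = (1/2, 1/2), H(Y|X=2) = 0.6931, weight P(X=2) = 1/3
H(Y|X) = 0.6931 nats

H(X) + H(Y|X) = 1.0986 + 0.6931 = 1.7918 nats

Both sides equal 1.7918 nats. ✓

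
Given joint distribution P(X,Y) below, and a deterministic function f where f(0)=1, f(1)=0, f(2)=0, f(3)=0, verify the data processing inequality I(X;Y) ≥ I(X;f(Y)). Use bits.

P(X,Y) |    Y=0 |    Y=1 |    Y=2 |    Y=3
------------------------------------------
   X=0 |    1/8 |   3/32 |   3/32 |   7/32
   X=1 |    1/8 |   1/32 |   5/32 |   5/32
I(X;Y) = 0.0397, I(X;f(Y)) = 0.0009, inequality holds: 0.0397 ≥ 0.0009

Data Processing Inequality: For any Markov chain X → Y → Z, we have I(X;Y) ≥ I(X;Z).

Here Z = f(Y) is a deterministic function of Y, forming X → Y → Z.

Original I(X;Y) = 0.0397 bits

After applying f:
P(X,Z) where Z=f(Y):
- P(X,Z=0) = P(X,Y=1) + P(X,Y=2) + P(X,Y=3)
- P(X,Z=1) = P(X,Y=0)

I(X;Z) = I(X;f(Y)) = 0.0009 bits

Verification: 0.0397 ≥ 0.0009 ✓

Information cannot be created by processing; the function f can only lose information about X.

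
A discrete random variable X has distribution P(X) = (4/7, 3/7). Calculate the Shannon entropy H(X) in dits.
0.2966 dits

Shannon entropy is H(X) = -Σ p(x) log p(x).

For P = (4/7, 3/7):
H = -4/7 × log_10(4/7) -3/7 × log_10(3/7)
H = 0.2966 dits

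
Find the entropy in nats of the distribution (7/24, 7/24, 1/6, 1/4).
1.3640 nats

Shannon entropy is H(X) = -Σ p(x) log p(x).

For P = (7/24, 7/24, 1/6, 1/4):
H = -7/24 × log_e(7/24) -7/24 × log_e(7/24) -1/6 × log_e(1/6) -1/4 × log_e(1/4)
H = 1.3640 nats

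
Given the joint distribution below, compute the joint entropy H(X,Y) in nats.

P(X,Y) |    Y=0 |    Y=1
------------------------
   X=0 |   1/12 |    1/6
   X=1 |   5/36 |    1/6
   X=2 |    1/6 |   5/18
1.7329 nats

Joint entropy is H(X,Y) = -Σ_{x,y} p(x,y) log p(x,y).

Summing over all non-zero entries:
H(X,Y) = -[1/12·log_e(1/12) + 1/6·log_e(1/6) + 5/36·log_e(5/36) + 1/6·log_e(1/6) + 1/6·log_e(1/6) + 5/18·log_e(5/18)]
H(X,Y) = 1.7329 nats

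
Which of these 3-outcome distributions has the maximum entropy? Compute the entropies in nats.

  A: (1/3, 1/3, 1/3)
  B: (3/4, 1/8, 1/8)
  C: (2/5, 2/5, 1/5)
A

For a discrete distribution over n outcomes, entropy is maximized by the uniform distribution.

Computing entropies:
H(A) = 1.0986 nats
H(B) = 0.7356 nats
H(C) = 1.0549 nats

The uniform distribution (where all probabilities equal 1/3) achieves the maximum entropy of log_e(3) = 1.0986 nats.

Distribution A has the highest entropy.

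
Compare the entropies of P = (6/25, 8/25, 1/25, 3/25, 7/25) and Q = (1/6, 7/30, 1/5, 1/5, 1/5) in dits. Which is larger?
Q

Computing entropies in dits:
H(P) = 0.6283
H(Q) = 0.6965

Distribution Q has higher entropy.

Intuition: The distribution closer to uniform (more spread out) has higher entropy.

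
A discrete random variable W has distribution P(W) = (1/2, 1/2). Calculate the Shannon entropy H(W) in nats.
0.6931 nats

Shannon entropy is H(X) = -Σ p(x) log p(x).

For P = (1/2, 1/2):
H = -1/2 × log_e(1/2) -1/2 × log_e(1/2)
H = 0.6931 nats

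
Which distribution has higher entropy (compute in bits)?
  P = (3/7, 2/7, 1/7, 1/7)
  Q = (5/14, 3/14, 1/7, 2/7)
Q

Computing entropies in bits:
H(P) = 1.8424
H(Q) = 1.9242

Distribution Q has higher entropy.

Intuition: The distribution closer to uniform (more spread out) has higher entropy.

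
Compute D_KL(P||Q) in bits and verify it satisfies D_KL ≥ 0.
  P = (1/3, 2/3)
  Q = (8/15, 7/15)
0.1170 bits

KL divergence satisfies the Gibbs inequality: D_KL(P||Q) ≥ 0 for all distributions P, Q.

D_KL(P||Q) = Σ p(x) log(p(x)/q(x))
Term by term:
  x=0: 1/3 × log_2[(1/3)/(8/15)] = -0.2260
  x=1: 2/3 × log_2[(2/3)/(7/15)] = 0.3430
D_KL(P||Q) = 0.1170 bits

D_KL(P||Q) = 0.1170 ≥ 0 ✓

This non-negativity is a fundamental property: relative entropy cannot be negative because it measures how different Q is from P.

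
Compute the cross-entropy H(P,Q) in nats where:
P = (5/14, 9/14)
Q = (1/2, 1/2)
0.6931 nats

Cross-entropy: H(P,Q) = -Σ p(x) log q(x)

Alternatively: H(P,Q) = H(P) + D_KL(P||Q)
H(P) = 0.6518 nats
D_KL(P||Q) = 0.0414 nats

H(P,Q) = 0.6518 + 0.0414 = 0.6931 nats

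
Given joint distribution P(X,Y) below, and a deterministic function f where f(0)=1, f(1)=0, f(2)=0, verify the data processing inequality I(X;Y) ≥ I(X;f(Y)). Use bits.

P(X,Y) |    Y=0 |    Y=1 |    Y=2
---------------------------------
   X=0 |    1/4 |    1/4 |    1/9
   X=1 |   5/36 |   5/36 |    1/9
I(X;Y) = 0.0105, I(X;f(Y)) = 0.0020, inequality holds: 0.0105 ≥ 0.0020

Data Processing Inequality: For any Markov chain X → Y → Z, we have I(X;Y) ≥ I(X;Z).

Here Z = f(Y) is a deterministic function of Y, forming X → Y → Z.

Original I(X;Y) = 0.0105 bits

After applying f:
P(X,Z) where Z=f(Y):
- P(X,Z=0) = P(X,Y=1) + P(X,Y=2)
- P(X,Z=1) = P(X,Y=0)

I(X;Z) = I(X;f(Y)) = 0.0020 bits

Verification: 0.0105 ≥ 0.0020 ✓

Information cannot be created by processing; the function f can only lose information about X.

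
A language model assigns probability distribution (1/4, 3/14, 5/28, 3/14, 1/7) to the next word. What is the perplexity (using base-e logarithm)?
4.9155

Perplexity is e^H (or exp(H) for natural log).

First, H = -Σ p log p = 1.5924 nats
Perplexity = e^1.5924 = 4.9155

Interpretation: The model's uncertainty is equivalent to choosing uniformly among 4.9 options.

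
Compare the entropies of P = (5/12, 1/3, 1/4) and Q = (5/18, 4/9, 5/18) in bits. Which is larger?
P

Computing entropies in bits:
H(P) = 1.5546
H(Q) = 1.5466

Distribution P has higher entropy.

Intuition: The distribution closer to uniform (more spread out) has higher entropy.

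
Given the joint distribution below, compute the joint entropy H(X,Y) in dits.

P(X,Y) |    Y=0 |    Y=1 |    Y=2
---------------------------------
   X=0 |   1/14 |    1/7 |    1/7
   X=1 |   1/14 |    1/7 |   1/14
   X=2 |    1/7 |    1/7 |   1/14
0.9311 dits

Joint entropy is H(X,Y) = -Σ_{x,y} p(x,y) log p(x,y).

Summing over all non-zero entries:
H(X,Y) = -[1/14·log_10(1/14) + 1/7·log_10(1/7) + 1/7·log_10(1/7) + 1/14·log_10(1/14) + 1/7·log_10(1/7) + 1/14·log_10(1/14) + 1/7·log_10(1/7) + 1/7·log_10(1/7) + 1/14·log_10(1/14)]
H(X,Y) = 0.9311 dits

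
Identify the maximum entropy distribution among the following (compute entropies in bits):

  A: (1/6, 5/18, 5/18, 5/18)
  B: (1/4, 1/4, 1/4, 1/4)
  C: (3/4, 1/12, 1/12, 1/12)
B

For a discrete distribution over n outcomes, entropy is maximized by the uniform distribution.

Computing entropies:
H(A) = 1.9708 bits
H(B) = 2.0000 bits
H(C) = 1.2075 bits

The uniform distribution (where all probabilities equal 1/4) achieves the maximum entropy of log_2(4) = 2.0000 bits.

Distribution B has the highest entropy.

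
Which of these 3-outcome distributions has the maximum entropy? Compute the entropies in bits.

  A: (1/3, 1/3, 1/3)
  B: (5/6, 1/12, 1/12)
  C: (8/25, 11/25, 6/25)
A

For a discrete distribution over n outcomes, entropy is maximized by the uniform distribution.

Computing entropies:
H(A) = 1.5850 bits
H(B) = 0.8167 bits
H(C) = 1.5413 bits

The uniform distribution (where all probabilities equal 1/3) achieves the maximum entropy of log_2(3) = 1.5850 bits.

Distribution A has the highest entropy.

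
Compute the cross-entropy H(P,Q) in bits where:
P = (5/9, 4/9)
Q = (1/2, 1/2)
1.0000 bits

Cross-entropy: H(P,Q) = -Σ p(x) log q(x)

Alternatively: H(P,Q) = H(P) + D_KL(P||Q)
H(P) = 0.9911 bits
D_KL(P||Q) = 0.0089 bits

H(P,Q) = 0.9911 + 0.0089 = 1.0000 bits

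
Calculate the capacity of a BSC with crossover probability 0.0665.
0.6473 bits

For a binary symmetric channel (BSC) with error probability p:
Capacity C = 1 - H(p) bits per symbol

where H(p) = -p log₂(p) - (1-p) log₂(1-p) is the binary entropy function.

H(0.0665) = 0.3527 bits
C = 1 - 0.3527 = 0.6473 bits per symbol

This means we can reliably transmit up to 0.6473 bits of information per channel use.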